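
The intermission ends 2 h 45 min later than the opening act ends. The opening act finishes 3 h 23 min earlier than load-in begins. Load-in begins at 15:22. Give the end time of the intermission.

14:44

The opening act ends at 15:22 − 203 min = 11:59.
The intermission ends at 11:59 + 165 min = 14:44.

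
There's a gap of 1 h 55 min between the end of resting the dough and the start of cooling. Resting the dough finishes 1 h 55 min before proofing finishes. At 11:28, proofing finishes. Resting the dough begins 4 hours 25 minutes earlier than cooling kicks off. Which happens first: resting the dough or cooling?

Resting the dough ends at 11:28 − 115 min = 09:33.
Cooling starts at 09:33 + 115 min = 11:28.
Resting the dough starts at 11:28 − 265 min = 07:03.
Resting the dough starts at 07:03 and cooling starts at 11:28, so resting the dough is first.

resting the dough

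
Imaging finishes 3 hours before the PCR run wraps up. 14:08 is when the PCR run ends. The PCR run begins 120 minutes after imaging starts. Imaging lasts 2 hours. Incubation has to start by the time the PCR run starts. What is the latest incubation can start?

11:08

Imaging ends at 14:08 − 180 min = 11:08.
Imaging starts at 11:08 − 120 min = 09:08.
The PCR run starts at 09:08 + 120 min = 11:08.
Incubation is bounded by the PCR run, so the latest it can start is 11:08.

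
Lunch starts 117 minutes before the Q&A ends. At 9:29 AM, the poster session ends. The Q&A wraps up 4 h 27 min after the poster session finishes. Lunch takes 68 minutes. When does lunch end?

1:07 PM

The Q&A ends at 9:29 AM + 267 min = 1:56 PM.
Lunch starts at 1:56 PM − 117 min = 11:59 AM.
Lunch ends at 11:59 AM + 68 min = 1:07 PM.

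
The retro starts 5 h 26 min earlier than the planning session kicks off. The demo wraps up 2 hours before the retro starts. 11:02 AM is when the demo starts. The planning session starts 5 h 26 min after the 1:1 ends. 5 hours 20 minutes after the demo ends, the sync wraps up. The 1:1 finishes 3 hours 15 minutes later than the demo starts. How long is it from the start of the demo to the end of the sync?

6 hours 35 minutes

The 1:1 ends at 11:02 AM + 195 min = 2:17 PM.
The planning session starts at 2:17 PM + 326 min = 7:43 PM.
The retro starts at 7:43 PM − 326 min = 2:17 PM.
The demo ends at 2:17 PM − 120 min = 12:17 PM.
The sync ends at 12:17 PM + 320 min = 5:37 PM.
From 11:02 AM to 5:37 PM is 6 hours 35 minutes.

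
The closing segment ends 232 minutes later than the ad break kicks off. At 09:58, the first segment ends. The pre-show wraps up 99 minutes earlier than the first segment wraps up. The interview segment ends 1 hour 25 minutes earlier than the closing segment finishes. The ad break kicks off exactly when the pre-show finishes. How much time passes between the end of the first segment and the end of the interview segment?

48 minutes

The pre-show ends at 09:58 − 99 min = 08:19.
So the ad break starts at 08:19.
The closing segment ends at 08:19 + 232 min = 12:11.
The interview segment ends at 12:11 − 85 min = 10:46.
From 09:58 to 10:46 is 48 minutes.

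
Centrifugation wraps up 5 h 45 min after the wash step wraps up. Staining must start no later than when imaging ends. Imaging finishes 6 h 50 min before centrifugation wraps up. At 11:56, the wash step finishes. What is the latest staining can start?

10:51

Centrifugation ends at 11:56 + 345 min = 17:41.
Imaging ends at 17:41 − 410 min = 10:51.
Staining is bounded by imaging, so the latest it can start is 10:51.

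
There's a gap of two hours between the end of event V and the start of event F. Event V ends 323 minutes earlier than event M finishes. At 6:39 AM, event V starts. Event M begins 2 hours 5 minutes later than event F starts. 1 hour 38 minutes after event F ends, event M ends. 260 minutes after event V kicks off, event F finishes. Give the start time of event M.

11:19 AM

Event F ends at 6:39 AM + 260 min = 10:59 AM.
Event M ends at 10:59 AM + 98 min = 12:37 PM.
Event V ends at 12:37 PM − 323 min = 7:14 AM.
Event F starts at 7:14 AM + 120 min = 9:14 AM.
Event M starts at 9:14 AM + 125 min = 11:19 AM.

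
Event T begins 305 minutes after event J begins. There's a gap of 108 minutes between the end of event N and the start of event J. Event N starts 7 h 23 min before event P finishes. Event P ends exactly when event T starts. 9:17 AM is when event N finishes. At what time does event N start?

Event J starts at 9:17 AM + 108 min = 11:05 AM.
Event T starts at 11:05 AM + 305 min = 4:10 PM.
So event P ends at 4:10 PM.
Event N starts at 4:10 PM − 443 min = 8:47 AM.

8:47 AM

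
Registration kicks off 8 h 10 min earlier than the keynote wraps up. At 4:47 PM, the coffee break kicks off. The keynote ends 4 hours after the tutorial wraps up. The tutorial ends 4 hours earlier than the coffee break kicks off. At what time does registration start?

The tutorial ends at 4:47 PM − 240 min = 12:47 PM.
The keynote ends at 12:47 PM + 240 min = 4:47 PM.
Registration starts at 4:47 PM − 490 min = 8:37 AM.

8:37 AM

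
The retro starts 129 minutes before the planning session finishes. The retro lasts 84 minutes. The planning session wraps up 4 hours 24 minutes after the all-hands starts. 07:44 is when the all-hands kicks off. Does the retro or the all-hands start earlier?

the all-hands

The planning session ends at 07:44 + 264 min = 12:08.
The retro starts at 12:08 − 129 min = 09:59.
The retro starts at 09:59 and the all-hands starts at 07:44, so the all-hands is first.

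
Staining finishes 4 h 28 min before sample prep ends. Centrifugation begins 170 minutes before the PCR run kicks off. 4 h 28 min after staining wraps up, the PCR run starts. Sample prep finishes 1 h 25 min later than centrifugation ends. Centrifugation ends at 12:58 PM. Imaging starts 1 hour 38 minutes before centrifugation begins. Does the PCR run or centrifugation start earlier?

centrifugation

Sample prep ends at 12:58 PM + 85 min = 2:23 PM.
Staining ends at 2:23 PM − 268 min = 9:55 AM.
The PCR run starts at 9:55 AM + 268 min = 2:23 PM.
Centrifugation starts at 2:23 PM − 170 min = 11:33 AM.
The PCR run starts at 2:23 PM and centrifugation starts at 11:33 AM, so centrifugation is first.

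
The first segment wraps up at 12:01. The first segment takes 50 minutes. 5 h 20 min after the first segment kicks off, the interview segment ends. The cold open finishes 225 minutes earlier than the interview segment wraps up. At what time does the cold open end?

The first segment starts at 12:01 − 50 min = 11:11.
The interview segment ends at 11:11 + 320 min = 16:31.
The cold open ends at 16:31 − 225 min = 12:46.

12:46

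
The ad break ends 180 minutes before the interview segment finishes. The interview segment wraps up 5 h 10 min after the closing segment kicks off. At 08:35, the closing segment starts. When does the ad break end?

10:45

The interview segment ends at 08:35 + 310 min = 13:45.
The ad break ends at 13:45 − 180 min = 10:45.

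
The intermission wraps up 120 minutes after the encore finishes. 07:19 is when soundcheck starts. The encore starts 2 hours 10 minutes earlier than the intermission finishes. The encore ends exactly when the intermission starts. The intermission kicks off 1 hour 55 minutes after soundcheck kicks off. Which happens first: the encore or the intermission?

the encore

The intermission starts at 07:19 + 115 min = 09:14.
So the encore ends at 09:14.
The intermission ends at 09:14 + 120 min = 11:14.
The encore starts at 11:14 − 130 min = 09:04.
The encore starts at 09:04 and the intermission starts at 09:14, so the encore is first.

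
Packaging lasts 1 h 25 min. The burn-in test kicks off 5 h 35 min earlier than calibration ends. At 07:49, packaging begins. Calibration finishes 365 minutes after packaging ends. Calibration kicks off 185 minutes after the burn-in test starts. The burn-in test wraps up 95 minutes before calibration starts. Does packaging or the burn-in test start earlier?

packaging

Packaging ends at 07:49 + 85 min = 09:14.
Calibration ends at 09:14 + 365 min = 15:19.
The burn-in test starts at 15:19 − 335 min = 09:44.
Packaging starts at 07:49 and the burn-in test starts at 09:44, so packaging is first.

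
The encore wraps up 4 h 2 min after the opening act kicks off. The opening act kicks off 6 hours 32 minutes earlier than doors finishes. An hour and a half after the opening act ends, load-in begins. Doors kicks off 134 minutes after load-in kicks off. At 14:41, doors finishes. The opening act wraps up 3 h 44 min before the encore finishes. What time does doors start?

12:11

The opening act starts at 14:41 − 392 min = 08:09.
The encore ends at 08:09 + 242 min = 12:11.
The opening act ends at 12:11 − 224 min = 08:27.
Load-in starts at 08:27 + 90 min = 09:57.
Doors starts at 09:57 + 134 min = 12:11.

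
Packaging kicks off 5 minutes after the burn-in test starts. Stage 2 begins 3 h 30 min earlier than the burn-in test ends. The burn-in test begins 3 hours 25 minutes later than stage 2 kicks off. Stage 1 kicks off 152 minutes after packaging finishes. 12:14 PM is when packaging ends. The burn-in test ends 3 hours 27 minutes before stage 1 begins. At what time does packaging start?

Stage 1 starts at 12:14 PM + 152 min = 2:46 PM.
The burn-in test ends at 2:46 PM − 207 min = 11:19 AM.
Stage 2 starts at 11:19 AM − 210 min = 7:49 AM.
The burn-in test starts at 7:49 AM + 205 min = 11:14 AM.
Packaging starts at 11:14 AM + 5 min = 11:19 AM.

11:19 AM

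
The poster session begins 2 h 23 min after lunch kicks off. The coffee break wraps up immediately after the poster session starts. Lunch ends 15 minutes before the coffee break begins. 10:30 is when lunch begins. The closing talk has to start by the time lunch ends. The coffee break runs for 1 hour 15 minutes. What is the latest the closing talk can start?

The poster session starts at 10:30 + 143 min = 12:53.
So the coffee break ends at 12:53.
The coffee break starts at 12:53 − 75 min = 11:38.
Lunch ends at 11:38 − 15 min = 11:23.
The closing talk is bounded by lunch, so the latest it can start is 11:23.

11:23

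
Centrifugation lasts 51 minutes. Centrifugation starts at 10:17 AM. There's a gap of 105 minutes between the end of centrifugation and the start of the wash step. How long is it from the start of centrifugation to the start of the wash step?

Centrifugation ends at 10:17 AM + 51 min = 11:08 AM.
The wash step starts at 11:08 AM + 105 min = 12:53 PM.
From 10:17 AM to 12:53 PM is 156 minutes.

156 minutes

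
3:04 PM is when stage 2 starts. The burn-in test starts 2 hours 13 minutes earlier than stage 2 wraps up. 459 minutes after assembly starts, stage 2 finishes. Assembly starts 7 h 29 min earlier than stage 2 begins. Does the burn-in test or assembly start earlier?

Assembly starts at 3:04 PM − 449 min = 7:35 AM.
Stage 2 ends at 7:35 AM + 459 min = 3:14 PM.
The burn-in test starts at 3:14 PM − 133 min = 1:01 PM.
The burn-in test starts at 1:01 PM and assembly starts at 7:35 AM, so assembly is first.

assembly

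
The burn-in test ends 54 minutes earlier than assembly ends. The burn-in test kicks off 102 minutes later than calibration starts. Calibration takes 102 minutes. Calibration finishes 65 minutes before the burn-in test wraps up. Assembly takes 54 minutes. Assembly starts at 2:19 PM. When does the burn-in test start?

1:14 PM

Assembly ends at 2:19 PM + 54 min = 3:13 PM.
The burn-in test ends at 3:13 PM − 54 min = 2:19 PM.
Calibration ends at 2:19 PM − 65 min = 1:14 PM.
Calibration starts at 1:14 PM − 102 min = 11:32 AM.
The burn-in test starts at 11:32 AM + 102 min = 1:14 PM.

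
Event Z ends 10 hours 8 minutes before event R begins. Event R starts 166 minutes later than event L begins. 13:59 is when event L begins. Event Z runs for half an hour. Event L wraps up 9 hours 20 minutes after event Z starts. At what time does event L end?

15:27

Event R starts at 13:59 + 166 min = 16:45.
Event Z ends at 16:45 − 608 min = 06:37.
Event Z starts at 06:37 − 30 min = 06:07.
Event L ends at 06:07 + 560 min = 15:27.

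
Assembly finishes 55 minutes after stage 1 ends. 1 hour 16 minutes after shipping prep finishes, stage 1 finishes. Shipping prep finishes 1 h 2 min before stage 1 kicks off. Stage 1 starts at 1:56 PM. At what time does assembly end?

Shipping prep ends at 1:56 PM − 62 min = 12:54 PM.
Stage 1 ends at 12:54 PM + 76 min = 2:10 PM.
Assembly ends at 2:10 PM + 55 min = 3:05 PM.

3:05 PM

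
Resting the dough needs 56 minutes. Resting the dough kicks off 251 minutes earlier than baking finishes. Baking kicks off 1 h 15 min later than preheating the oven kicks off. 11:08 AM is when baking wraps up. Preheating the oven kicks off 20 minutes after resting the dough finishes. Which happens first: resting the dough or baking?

Resting the dough starts at 11:08 AM − 251 min = 6:57 AM.
Resting the dough ends at 6:57 AM + 56 min = 7:53 AM.
Preheating the oven starts at 7:53 AM + 20 min = 8:13 AM.
Baking starts at 8:13 AM + 75 min = 9:28 AM.
Resting the dough starts at 6:57 AM and baking starts at 9:28 AM, so resting the dough is first.

resting the dough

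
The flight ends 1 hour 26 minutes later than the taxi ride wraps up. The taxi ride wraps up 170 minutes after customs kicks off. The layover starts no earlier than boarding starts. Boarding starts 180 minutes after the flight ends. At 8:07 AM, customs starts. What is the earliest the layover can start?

3:23 PM

The taxi ride ends at 8:07 AM + 170 min = 10:57 AM.
The flight ends at 10:57 AM + 86 min = 12:23 PM.
Boarding starts at 12:23 PM + 180 min = 3:23 PM.
The layover is bounded by boarding, so the earliest it can start is 3:23 PM.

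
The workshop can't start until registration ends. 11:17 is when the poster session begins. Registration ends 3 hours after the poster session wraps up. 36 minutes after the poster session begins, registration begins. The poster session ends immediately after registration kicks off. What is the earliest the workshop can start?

Registration starts at 11:17 + 36 min = 11:53.
So the poster session ends at 11:53.
Registration ends at 11:53 + 180 min = 14:53.
The workshop is bounded by registration, so the earliest it can start is 14:53.

14:53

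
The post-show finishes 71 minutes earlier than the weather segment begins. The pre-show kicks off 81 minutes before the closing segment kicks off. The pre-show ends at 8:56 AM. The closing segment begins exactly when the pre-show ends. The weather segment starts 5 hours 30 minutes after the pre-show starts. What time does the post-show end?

The closing segment starts at 8:56 AM.
The pre-show starts at 8:56 AM − 81 min = 7:35 AM.
The weather segment starts at 7:35 AM + 330 min = 1:05 PM.
The post-show ends at 1:05 PM − 71 min = 11:54 AM.

11:54 AM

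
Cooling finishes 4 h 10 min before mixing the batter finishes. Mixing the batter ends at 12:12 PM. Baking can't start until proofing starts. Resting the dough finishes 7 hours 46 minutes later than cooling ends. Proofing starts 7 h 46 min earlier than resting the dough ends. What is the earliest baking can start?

8:02 AM

Cooling ends at 12:12 PM − 250 min = 8:02 AM.
Resting the dough ends at 8:02 AM + 466 min = 3:48 PM.
Proofing starts at 3:48 PM − 466 min = 8:02 AM.
Baking is bounded by proofing, so the earliest it can start is 8:02 AM.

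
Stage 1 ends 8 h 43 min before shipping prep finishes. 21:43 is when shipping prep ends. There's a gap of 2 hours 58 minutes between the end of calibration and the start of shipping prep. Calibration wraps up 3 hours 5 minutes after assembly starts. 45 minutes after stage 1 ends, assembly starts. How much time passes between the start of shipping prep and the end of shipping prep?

Stage 1 ends at 21:43 − 523 min = 13:00.
Assembly starts at 13:00 + 45 min = 13:45.
Calibration ends at 13:45 + 185 min = 16:50.
Shipping prep starts at 16:50 + 178 min = 19:48.
From 19:48 to 21:43 is 1 hour 55 minutes.

1 hour 55 minutes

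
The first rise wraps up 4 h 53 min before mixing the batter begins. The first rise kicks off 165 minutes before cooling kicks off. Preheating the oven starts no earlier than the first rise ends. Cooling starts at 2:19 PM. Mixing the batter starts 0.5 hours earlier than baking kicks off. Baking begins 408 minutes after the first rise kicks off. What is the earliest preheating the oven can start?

12:59 PM

The first rise starts at 2:19 PM − 165 min = 11:34 AM.
Baking starts at 11:34 AM + 408 min = 6:22 PM.
Mixing the batter starts at 6:22 PM − 30 min = 5:52 PM.
The first rise ends at 5:52 PM − 293 min = 12:59 PM.
Preheating the oven is bounded by the first rise, so the earliest it can start is 12:59 PM.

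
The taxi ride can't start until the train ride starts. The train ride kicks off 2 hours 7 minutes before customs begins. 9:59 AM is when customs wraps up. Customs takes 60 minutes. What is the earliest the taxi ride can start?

6:52 AM

Customs starts at 9:59 AM − 60 min = 8:59 AM.
The train ride starts at 8:59 AM − 127 min = 6:52 AM.
The taxi ride is bounded by the train ride, so the earliest it can start is 6:52 AM.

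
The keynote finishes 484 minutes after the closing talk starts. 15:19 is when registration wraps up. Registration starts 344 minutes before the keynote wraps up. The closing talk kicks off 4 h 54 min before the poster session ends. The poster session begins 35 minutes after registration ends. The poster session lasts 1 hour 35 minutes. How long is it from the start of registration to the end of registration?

The poster session starts at 15:19 + 35 min = 15:54.
The poster session ends at 15:54 + 95 min = 17:29.
The closing talk starts at 17:29 − 294 min = 12:35.
The keynote ends at 12:35 + 484 min = 20:39.
Registration starts at 20:39 − 344 min = 14:55.
From 14:55 to 15:19 is 24 minutes.

24 minutes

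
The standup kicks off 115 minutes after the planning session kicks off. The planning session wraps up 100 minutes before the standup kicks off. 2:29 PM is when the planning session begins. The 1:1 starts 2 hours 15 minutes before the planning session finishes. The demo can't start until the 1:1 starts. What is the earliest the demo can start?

12:29 PM

The standup starts at 2:29 PM + 115 min = 4:24 PM.
The planning session ends at 4:24 PM − 100 min = 2:44 PM.
The 1:1 starts at 2:44 PM − 135 min = 12:29 PM.
The demo is bounded by the 1:1, so the earliest it can start is 12:29 PM.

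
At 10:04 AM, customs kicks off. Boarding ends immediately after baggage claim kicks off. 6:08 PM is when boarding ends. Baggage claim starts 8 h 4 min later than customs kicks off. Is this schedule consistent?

Yes

Baggage claim starts at 10:04 AM + 484 min = 6:08 PM.
So boarding ends at 6:08 PM.
That matches the stated 6:08 PM, so the schedule is consistent.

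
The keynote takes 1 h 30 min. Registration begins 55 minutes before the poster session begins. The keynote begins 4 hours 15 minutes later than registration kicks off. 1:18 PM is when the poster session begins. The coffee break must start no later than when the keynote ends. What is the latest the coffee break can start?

Registration starts at 1:18 PM − 55 min = 12:23 PM.
The keynote starts at 12:23 PM + 255 min = 4:38 PM.
The keynote ends at 4:38 PM + 90 min = 6:08 PM.
The coffee break is bounded by the keynote, so the latest it can start is 6:08 PM.

6:08 PM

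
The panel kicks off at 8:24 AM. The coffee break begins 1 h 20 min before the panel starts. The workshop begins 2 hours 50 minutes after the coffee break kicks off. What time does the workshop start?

The coffee break starts at 8:24 AM − 80 min = 7:04 AM.
The workshop starts at 7:04 AM + 170 min = 9:54 AM.

9:54 AM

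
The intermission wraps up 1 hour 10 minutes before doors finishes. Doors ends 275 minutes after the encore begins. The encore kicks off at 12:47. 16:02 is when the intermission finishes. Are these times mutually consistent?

Doors ends at 12:47 + 275 min = 17:22.
The intermission ends at 17:22 − 70 min = 16:12.
But the intermission is also said to end at 16:02 — a 10-minute conflict.

No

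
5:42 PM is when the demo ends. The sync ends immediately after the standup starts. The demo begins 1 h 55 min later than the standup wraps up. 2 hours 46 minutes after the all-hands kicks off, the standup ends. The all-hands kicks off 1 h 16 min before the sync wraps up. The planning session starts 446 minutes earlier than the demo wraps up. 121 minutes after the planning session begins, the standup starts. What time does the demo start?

The planning session starts at 5:42 PM − 446 min = 10:16 AM.
The standup starts at 10:16 AM + 121 min = 12:17 PM.
So the sync ends at 12:17 PM.
The all-hands starts at 12:17 PM − 76 min = 11:01 AM.
The standup ends at 11:01 AM + 166 min = 1:47 PM.
The demo starts at 1:47 PM + 115 min = 3:42 PM.

3:42 PM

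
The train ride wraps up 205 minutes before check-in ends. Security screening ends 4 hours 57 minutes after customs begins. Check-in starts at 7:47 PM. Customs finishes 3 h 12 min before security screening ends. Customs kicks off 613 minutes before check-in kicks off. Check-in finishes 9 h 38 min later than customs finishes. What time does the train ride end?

5:32 PM

Customs starts at 7:47 PM − 613 min = 9:34 AM.
Security screening ends at 9:34 AM + 297 min = 2:31 PM.
Customs ends at 2:31 PM − 192 min = 11:19 AM.
Check-in ends at 11:19 AM + 578 min = 8:57 PM.
The train ride ends at 8:57 PM − 205 min = 5:32 PM.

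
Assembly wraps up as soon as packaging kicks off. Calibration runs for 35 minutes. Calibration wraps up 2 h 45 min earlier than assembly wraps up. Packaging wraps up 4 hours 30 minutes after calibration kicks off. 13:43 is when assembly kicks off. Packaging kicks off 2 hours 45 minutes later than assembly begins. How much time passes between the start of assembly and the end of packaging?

235 minutes

Packaging starts at 13:43 + 165 min = 16:28.
So assembly ends at 16:28.
Calibration ends at 16:28 − 165 min = 13:43.
Calibration starts at 13:43 − 35 min = 13:08.
Packaging ends at 13:08 + 270 min = 17:38.
From 13:43 to 17:38 is 235 minutes.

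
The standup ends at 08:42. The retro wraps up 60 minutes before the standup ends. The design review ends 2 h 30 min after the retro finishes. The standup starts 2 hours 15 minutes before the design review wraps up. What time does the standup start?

The retro ends at 08:42 − 60 min = 07:42.
The design review ends at 07:42 + 150 min = 10:12.
The standup starts at 10:12 − 135 min = 07:57.

07:57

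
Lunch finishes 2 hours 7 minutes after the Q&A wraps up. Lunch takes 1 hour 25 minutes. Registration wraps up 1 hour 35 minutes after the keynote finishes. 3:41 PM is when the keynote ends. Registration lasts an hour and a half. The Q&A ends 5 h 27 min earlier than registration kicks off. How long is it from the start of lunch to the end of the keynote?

Registration ends at 3:41 PM + 95 min = 5:16 PM.
Registration starts at 5:16 PM − 90 min = 3:46 PM.
The Q&A ends at 3:46 PM − 327 min = 10:19 AM.
Lunch ends at 10:19 AM + 127 min = 12:26 PM.
Lunch starts at 12:26 PM − 85 min = 11:01 AM.
From 11:01 AM to 3:41 PM is 4 hours 40 minutes.

4 hours 40 minutes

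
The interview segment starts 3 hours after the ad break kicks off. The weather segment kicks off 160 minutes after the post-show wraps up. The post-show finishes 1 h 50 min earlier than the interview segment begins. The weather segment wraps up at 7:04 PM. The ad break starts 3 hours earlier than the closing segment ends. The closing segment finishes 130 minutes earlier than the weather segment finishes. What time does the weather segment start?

5:44 PM

The closing segment ends at 7:04 PM − 130 min = 4:54 PM.
The ad break starts at 4:54 PM − 180 min = 1:54 PM.
The interview segment starts at 1:54 PM + 180 min = 4:54 PM.
The post-show ends at 4:54 PM − 110 min = 3:04 PM.
The weather segment starts at 3:04 PM + 160 min = 5:44 PM.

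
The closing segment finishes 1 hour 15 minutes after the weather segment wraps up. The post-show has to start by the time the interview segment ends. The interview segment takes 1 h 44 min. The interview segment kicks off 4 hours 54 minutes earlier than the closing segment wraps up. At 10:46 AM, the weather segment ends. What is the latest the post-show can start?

8:51 AM

The closing segment ends at 10:46 AM + 75 min = 12:01 PM.
The interview segment starts at 12:01 PM − 294 min = 7:07 AM.
The interview segment ends at 7:07 AM + 104 min = 8:51 AM.
The post-show is bounded by the interview segment, so the latest it can start is 8:51 AM.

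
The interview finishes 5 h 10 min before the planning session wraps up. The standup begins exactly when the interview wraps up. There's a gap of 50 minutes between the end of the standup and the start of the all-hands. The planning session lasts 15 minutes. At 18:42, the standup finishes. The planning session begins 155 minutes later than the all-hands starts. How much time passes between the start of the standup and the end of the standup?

The all-hands starts at 18:42 + 50 min = 19:32.
The planning session starts at 19:32 + 155 min = 22:07.
The planning session ends at 22:07 + 15 min = 22:22.
The interview ends at 22:22 − 310 min = 17:12.
So the standup starts at 17:12.
From 17:12 to 18:42 is 1 hour 30 minutes.

1 hour 30 minutes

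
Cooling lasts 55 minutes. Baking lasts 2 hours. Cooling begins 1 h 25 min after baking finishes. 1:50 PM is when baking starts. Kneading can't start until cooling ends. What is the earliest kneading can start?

Baking ends at 1:50 PM + 120 min = 3:50 PM.
Cooling starts at 3:50 PM + 85 min = 5:15 PM.
Cooling ends at 5:15 PM + 55 min = 6:10 PM.
Kneading is bounded by cooling, so the earliest it can start is 6:10 PM.

6:10 PM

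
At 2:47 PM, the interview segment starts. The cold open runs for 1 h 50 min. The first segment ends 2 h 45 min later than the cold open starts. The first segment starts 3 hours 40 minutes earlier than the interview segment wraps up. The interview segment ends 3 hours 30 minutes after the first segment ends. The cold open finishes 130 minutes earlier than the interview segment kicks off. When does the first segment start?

1:22 PM

The cold open ends at 2:47 PM − 130 min = 12:37 PM.
The cold open starts at 12:37 PM − 110 min = 10:47 AM.
The first segment ends at 10:47 AM + 165 min = 1:32 PM.
The interview segment ends at 1:32 PM + 210 min = 5:02 PM.
The first segment starts at 5:02 PM − 220 min = 1:22 PM.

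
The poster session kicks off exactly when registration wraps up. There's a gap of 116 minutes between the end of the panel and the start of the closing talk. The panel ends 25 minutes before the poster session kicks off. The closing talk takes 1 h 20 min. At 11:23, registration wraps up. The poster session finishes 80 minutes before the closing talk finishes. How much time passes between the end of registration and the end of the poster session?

91 minutes

The poster session starts at 11:23.
The panel ends at 11:23 − 25 min = 10:58.
The closing talk starts at 10:58 + 116 min = 12:54.
The closing talk ends at 12:54 + 80 min = 14:14.
The poster session ends at 14:14 − 80 min = 12:54.
From 11:23 to 12:54 is 91 minutes.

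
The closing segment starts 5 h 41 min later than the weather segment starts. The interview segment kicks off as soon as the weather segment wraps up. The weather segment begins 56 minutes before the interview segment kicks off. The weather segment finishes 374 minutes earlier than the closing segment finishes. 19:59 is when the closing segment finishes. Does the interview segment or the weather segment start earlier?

the weather segment

The weather segment ends at 19:59 − 374 min = 13:45.
So the interview segment starts at 13:45.
The weather segment starts at 13:45 − 56 min = 12:49.
The interview segment starts at 13:45 and the weather segment starts at 12:49, so the weather segment is first.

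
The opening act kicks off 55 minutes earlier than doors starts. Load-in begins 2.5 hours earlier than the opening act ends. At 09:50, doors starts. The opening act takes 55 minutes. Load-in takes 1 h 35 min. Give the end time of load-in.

The opening act starts at 09:50 − 55 min = 08:55.
The opening act ends at 08:55 + 55 min = 09:50.
Load-in starts at 09:50 − 150 min = 07:20.
Load-in ends at 07:20 + 95 min = 08:55.

08:55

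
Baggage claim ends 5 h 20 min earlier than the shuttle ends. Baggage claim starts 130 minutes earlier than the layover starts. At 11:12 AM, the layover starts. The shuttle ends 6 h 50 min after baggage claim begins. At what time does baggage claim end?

Baggage claim starts at 11:12 AM − 130 min = 9:02 AM.
The shuttle ends at 9:02 AM + 410 min = 3:52 PM.
Baggage claim ends at 3:52 PM − 320 min = 10:32 AM.

10:32 AM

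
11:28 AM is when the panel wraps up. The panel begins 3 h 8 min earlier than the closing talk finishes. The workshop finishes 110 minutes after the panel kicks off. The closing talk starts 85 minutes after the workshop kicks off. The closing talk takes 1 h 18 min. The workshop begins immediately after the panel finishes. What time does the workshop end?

12:53 PM

The workshop starts at 11:28 AM.
The closing talk starts at 11:28 AM + 85 min = 12:53 PM.
The closing talk ends at 12:53 PM + 78 min = 2:11 PM.
The panel starts at 2:11 PM − 188 min = 11:03 AM.
The workshop ends at 11:03 AM + 110 min = 12:53 PM.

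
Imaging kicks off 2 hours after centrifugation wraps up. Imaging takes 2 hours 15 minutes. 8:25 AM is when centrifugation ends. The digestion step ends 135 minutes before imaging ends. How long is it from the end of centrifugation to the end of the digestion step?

Imaging starts at 8:25 AM + 120 min = 10:25 AM.
Imaging ends at 10:25 AM + 135 min = 12:40 PM.
The digestion step ends at 12:40 PM − 135 min = 10:25 AM.
From 8:25 AM to 10:25 AM is two hours.

two hours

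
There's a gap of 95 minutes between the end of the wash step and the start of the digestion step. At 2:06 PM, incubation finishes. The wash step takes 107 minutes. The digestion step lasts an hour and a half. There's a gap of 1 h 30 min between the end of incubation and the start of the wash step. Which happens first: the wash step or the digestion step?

the wash step

The wash step starts at 2:06 PM + 90 min = 3:36 PM.
The wash step ends at 3:36 PM + 107 min = 5:23 PM.
The digestion step starts at 5:23 PM + 95 min = 6:58 PM.
The wash step starts at 3:36 PM and the digestion step starts at 6:58 PM, so the wash step is first.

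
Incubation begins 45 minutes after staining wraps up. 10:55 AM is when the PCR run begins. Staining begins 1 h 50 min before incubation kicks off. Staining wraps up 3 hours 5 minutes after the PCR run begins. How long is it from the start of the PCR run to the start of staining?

Staining ends at 10:55 AM + 185 min = 2:00 PM.
Incubation starts at 2:00 PM + 45 min = 2:45 PM.
Staining starts at 2:45 PM − 110 min = 12:55 PM.
From 10:55 AM to 12:55 PM is two hours.

two hours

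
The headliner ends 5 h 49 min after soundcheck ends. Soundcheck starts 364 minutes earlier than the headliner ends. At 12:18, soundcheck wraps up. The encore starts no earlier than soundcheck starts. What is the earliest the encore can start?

12:03

The headliner ends at 12:18 + 349 min = 18:07.
Soundcheck starts at 18:07 − 364 min = 12:03.
The encore is bounded by soundcheck, so the earliest it can start is 12:03.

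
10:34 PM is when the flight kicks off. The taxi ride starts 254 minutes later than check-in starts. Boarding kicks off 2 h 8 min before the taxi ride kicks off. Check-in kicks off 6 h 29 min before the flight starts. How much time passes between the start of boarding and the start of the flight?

4 hours 23 minutes

Check-in starts at 10:34 PM − 389 min = 4:05 PM.
The taxi ride starts at 4:05 PM + 254 min = 8:19 PM.
Boarding starts at 8:19 PM − 128 min = 6:11 PM.
From 6:11 PM to 10:34 PM is 4 hours 23 minutes.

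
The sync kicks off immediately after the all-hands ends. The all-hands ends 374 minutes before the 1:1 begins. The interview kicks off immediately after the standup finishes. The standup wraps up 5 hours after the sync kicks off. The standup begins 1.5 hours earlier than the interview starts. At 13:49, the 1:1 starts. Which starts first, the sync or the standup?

The all-hands ends at 13:49 − 374 min = 07:35.
So the sync starts at 07:35.
The standup ends at 07:35 + 300 min = 12:35.
So the interview starts at 12:35.
The standup starts at 12:35 − 90 min = 11:05.
The sync starts at 07:35 and the standup starts at 11:05, so the sync is first.

the sync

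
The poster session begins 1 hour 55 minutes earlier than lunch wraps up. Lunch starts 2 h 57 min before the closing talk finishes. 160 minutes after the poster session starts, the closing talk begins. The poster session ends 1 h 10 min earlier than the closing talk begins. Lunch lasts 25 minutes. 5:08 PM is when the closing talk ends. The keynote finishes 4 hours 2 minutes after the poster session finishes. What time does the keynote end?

Lunch starts at 5:08 PM − 177 min = 2:11 PM.
Lunch ends at 2:11 PM + 25 min = 2:36 PM.
The poster session starts at 2:36 PM − 115 min = 12:41 PM.
The closing talk starts at 12:41 PM + 160 min = 3:21 PM.
The poster session ends at 3:21 PM − 70 min = 2:11 PM.
The keynote ends at 2:11 PM + 242 min = 6:13 PM.

6:13 PM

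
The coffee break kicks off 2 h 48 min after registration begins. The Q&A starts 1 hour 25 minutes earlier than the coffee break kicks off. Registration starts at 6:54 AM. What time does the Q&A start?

The coffee break starts at 6:54 AM + 168 min = 9:42 AM.
The Q&A starts at 9:42 AM − 85 min = 8:17 AM.

8:17 AM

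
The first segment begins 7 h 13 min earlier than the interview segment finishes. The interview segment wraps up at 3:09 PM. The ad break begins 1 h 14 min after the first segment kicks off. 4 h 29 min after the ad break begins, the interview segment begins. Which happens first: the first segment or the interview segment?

The first segment starts at 3:09 PM − 433 min = 7:56 AM.
The ad break starts at 7:56 AM + 74 min = 9:10 AM.
The interview segment starts at 9:10 AM + 269 min = 1:39 PM.
The first segment starts at 7:56 AM and the interview segment starts at 1:39 PM, so the first segment is first.

the first segment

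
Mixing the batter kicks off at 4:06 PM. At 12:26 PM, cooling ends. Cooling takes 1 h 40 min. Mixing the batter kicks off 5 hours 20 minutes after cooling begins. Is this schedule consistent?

Cooling starts at 12:26 PM − 100 min = 10:46 AM.
Mixing the batter starts at 10:46 AM + 320 min = 4:06 PM.
That matches the stated 4:06 PM, so the schedule is consistent.

Yes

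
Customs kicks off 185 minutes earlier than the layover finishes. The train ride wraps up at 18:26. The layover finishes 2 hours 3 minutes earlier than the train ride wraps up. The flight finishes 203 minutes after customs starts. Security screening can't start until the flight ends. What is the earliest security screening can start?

The layover ends at 18:26 − 123 min = 16:23.
Customs starts at 16:23 − 185 min = 13:18.
The flight ends at 13:18 + 203 min = 16:41.
Security screening is bounded by the flight, so the earliest it can start is 16:41.

16:41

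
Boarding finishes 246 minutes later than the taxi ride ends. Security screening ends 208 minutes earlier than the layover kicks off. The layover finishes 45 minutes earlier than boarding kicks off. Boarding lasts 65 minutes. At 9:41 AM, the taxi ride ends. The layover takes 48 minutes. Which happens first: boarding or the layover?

the layover

Boarding ends at 9:41 AM + 246 min = 1:47 PM.
Boarding starts at 1:47 PM − 65 min = 12:42 PM.
The layover ends at 12:42 PM − 45 min = 11:57 AM.
The layover starts at 11:57 AM − 48 min = 11:09 AM.
Boarding starts at 12:42 PM and the layover starts at 11:09 AM, so the layover is first.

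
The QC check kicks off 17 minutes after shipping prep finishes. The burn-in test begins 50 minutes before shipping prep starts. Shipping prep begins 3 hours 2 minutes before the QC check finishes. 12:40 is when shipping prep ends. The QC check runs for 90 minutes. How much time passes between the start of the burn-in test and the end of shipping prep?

125 minutes

The QC check starts at 12:40 + 17 min = 12:57.
The QC check ends at 12:57 + 90 min = 14:27.
Shipping prep starts at 14:27 − 182 min = 11:25.
The burn-in test starts at 11:25 − 50 min = 10:35.
From 10:35 to 12:40 is 125 minutes.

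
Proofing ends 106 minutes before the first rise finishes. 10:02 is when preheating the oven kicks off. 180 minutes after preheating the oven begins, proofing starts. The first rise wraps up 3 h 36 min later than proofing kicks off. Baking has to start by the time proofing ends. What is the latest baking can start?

14:52

Proofing starts at 10:02 + 180 min = 13:02.
The first rise ends at 13:02 + 216 min = 16:38.
Proofing ends at 16:38 − 106 min = 14:52.
Baking is bounded by proofing, so the latest it can start is 14:52.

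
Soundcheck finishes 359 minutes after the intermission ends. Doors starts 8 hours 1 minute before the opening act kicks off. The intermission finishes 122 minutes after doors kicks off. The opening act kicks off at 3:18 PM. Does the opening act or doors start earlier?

doors

Doors starts at 3:18 PM − 481 min = 7:17 AM.
The opening act starts at 3:18 PM and doors starts at 7:17 AM, so doors is first.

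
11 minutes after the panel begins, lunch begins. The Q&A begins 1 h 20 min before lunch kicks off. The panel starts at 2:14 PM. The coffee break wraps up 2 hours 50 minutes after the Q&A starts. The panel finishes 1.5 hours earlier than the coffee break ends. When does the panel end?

2:25 PM

Lunch starts at 2:14 PM + 11 min = 2:25 PM.
The Q&A starts at 2:25 PM − 80 min = 1:05 PM.
The coffee break ends at 1:05 PM + 170 min = 3:55 PM.
The panel ends at 3:55 PM − 90 min = 2:25 PM.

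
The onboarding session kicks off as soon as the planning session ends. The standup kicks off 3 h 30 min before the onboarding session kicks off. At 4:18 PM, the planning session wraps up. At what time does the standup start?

The onboarding session starts at 4:18 PM.
The standup starts at 4:18 PM − 210 min = 12:48 PM.

12:48 PM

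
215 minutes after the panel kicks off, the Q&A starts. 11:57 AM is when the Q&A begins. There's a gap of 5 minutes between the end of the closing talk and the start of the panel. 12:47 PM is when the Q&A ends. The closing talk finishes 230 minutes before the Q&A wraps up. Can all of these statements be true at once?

No

The closing talk ends at 12:47 PM − 230 min = 8:57 AM.
The panel starts at 8:57 AM + 5 min = 9:02 AM.
The Q&A starts at 9:02 AM + 215 min = 12:37 PM.
But the Q&A is also said to start at 11:57 AM — a 40-minute conflict.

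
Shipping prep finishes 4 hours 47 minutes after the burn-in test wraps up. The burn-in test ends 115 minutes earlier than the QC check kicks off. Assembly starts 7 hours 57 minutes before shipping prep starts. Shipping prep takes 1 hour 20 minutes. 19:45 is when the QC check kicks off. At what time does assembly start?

The burn-in test ends at 19:45 − 115 min = 17:50.
Shipping prep ends at 17:50 + 287 min = 22:37.
Shipping prep starts at 22:37 − 80 min = 21:17.
Assembly starts at 21:17 − 477 min = 13:20.

13:20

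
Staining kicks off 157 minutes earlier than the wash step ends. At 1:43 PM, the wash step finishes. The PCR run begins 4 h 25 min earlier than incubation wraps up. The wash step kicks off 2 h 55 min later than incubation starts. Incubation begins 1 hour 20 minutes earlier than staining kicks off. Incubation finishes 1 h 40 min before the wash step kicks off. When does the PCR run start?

6:36 AM

Staining starts at 1:43 PM − 157 min = 11:06 AM.
Incubation starts at 11:06 AM − 80 min = 9:46 AM.
The wash step starts at 9:46 AM + 175 min = 12:41 PM.
Incubation ends at 12:41 PM − 100 min = 11:01 AM.
The PCR run starts at 11:01 AM − 265 min = 6:36 AM.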